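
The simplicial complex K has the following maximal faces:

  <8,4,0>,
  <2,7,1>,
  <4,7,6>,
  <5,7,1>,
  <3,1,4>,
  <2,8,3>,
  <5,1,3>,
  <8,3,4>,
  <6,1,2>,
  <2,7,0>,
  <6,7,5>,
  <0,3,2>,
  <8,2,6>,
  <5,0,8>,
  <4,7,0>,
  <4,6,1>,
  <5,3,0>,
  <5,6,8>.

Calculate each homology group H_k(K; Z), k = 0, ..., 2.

We work with the vertex ordering 0 < 1 < 2 < 3 < 4 < 5 < 6 < 7 < 8. The simplices of K, each written with vertices in increasing order, are:

  0-simplices (9): [0], [1], [2], [3], [4], [5], [6], [7], [8]
  1-simplices (27): (27 of them)
  2-simplices (18): [0,2,3], [0,2,7], [0,3,5], [0,4,7], [0,4,8], [0,5,8], [1,2,6], [1,2,7], [1,3,4], [1,3,5], [1,4,6], [1,5,7], [2,3,8], [2,6,8], [3,4,8], [4,6,7], [5,6,7], [5,6,8]

giving chain groups C_0 ≅ Z^9, C_1 ≅ Z^27, C_2 ≅ Z^18.

The boundary map ∂_1: C_1 → C_0 maps an edge to its endpoints' difference, ∂[p,q] = q − p.
This gives a 9×27 integer matrix of rank 8; reducing to Smith normal form yields diagonal entries (1,1,1,1,1,1,1,1).

Boundary ∂_2: C_2 → C_1 acts by ∂[p,q,r] = [q,r] − [p,r] + [p,q]. For instance
  ∂[0,2,7] = [2,7] − [0,7] + [0,2],
  ∂[1,4,6] = [4,6] − [1,6] + [1,4].
As a 27×18 matrix over Z this has rank 18, with invariant factors (1,1,1,1,1,1,1,1,1,1,1,1,1,1,1,1,1,2).

Now H_k = ker ∂_k / im ∂_{k+1}, so:

  H_0: rank C_0 − rank ∂_1 = 9 − 8 = 1, and the invariant factors of ∂_1 are all 1, so H_0 = Z.
  H_1: rank ker ∂_1 − rank ∂_2 = (27 − 8) − 18 = 1, and ∂_2 has invariant factor 2 > 1, so H_1 = Z ⊕ Z/2Z.
  H_2: rank ker ∂_2 − rank ∂_3 = (18 − 18) − 0 = 0, and there is no ∂_3, so H_2 = 0.

As a check, the Euler characteristic is 9 − 27 + 18 = 0, which agrees with 1 − 1 + 0 = 0.
(K is a triangulation of the Klein bottle.)

H_0 = Z,  H_1 = Z ⊕ Z/2Z,  H_2 = 0.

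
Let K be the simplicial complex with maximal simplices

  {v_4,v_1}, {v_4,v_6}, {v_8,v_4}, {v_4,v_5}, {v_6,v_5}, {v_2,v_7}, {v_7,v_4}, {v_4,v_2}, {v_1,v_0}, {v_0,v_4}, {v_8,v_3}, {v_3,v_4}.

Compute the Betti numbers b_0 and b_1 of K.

b_0 = 1, b_1 = 4.

Take the total order v_0 < v_1 < v_2 < v_3 < v_4 < v_5 < v_6 < v_7 < v_8 on the vertex set. Then K (dimension 1) consists of the simplices:

  0-simplices (9): [v_0], [v_1], [v_2], [v_3], [v_4], [v_5], [v_6], [v_7], [v_8]
  1-simplices (12): [v_0,v_1], [v_0,v_4], [v_1,v_4], [v_2,v_4], [v_2,v_7], [v_3,v_4], [v_3,v_8], [v_4,v_5], [v_4,v_6], [v_4,v_7], [v_4,v_8], [v_5,v_6]

Hence C_0 ≅ Z^9, C_1 ≅ Z^12.

The boundary map ∂_1: C_1 → C_0 sends each edge [p,q] (with p < q) to q − p.
As a 9×12 matrix over Z this has rank 8, with invariant factors (1,1,1,1,1,1,1,1).

Computing H_k = (kernel of ∂_k) / (image of ∂_{k+1}):

  H_0: rank C_0 − rank ∂_1 = 9 − 8 = 1, and the invariant factors of ∂_1 are all 1, so H_0 = Z.
  H_1: rank ker ∂_1 − rank ∂_2 = (12 − 8) − 0 = 4, and there is no ∂_2, so H_1 = Z^4.

As a check, the Euler characteristic is 9 − 12 = -3, which agrees with 1 − 4 = -3.
(K is a triangulation of a wedge of 4 circles.)

Hence the Betti numbers are b_0 = 1, b_1 = 4.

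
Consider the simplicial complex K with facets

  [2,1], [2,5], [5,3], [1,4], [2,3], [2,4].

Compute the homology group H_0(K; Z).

H_0 = Z.

We work with the vertex ordering 1 < 2 < 3 < 4 < 5. The simplices of K, each written with vertices in increasing order, are:

  0-simplices (5): [1], [2], [3], [4], [5]
  1-simplices (6): [1,2], [1,4], [2,3], [2,4], [2,5], [3,5]

so the chain groups are C_0 ≅ Z^5, C_1 ≅ Z^6.

∂_1: C_1 → C_0 sends each edge [p,q] (with p < q) to q − p. For instance
  ∂[2,5] = [5] − [2].
The 5×6 boundary matrix has rank 4 and Smith normal form diag(1,1,1,1).

From H_k ≅ ker(∂_k) / im(∂_{k+1}) we obtain:

  H_0: rank C_0 − rank ∂_1 = 5 − 4 = 1, and the invariant factors of ∂_1 are all 1, so H_0 = Z.

(K is a triangulation of a wedge of 2 circles.)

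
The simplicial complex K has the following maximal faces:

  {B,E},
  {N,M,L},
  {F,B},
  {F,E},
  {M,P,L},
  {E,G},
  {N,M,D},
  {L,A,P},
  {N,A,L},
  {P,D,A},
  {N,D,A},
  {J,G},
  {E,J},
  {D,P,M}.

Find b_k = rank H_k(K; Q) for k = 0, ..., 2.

b_0 = 2, b_1 = 2, b_2 = 1.

K has 11 vertices, 18 edges, 8 triangles.
rank ∂_0 = 0, rank ∂_1 = 9 ⇒ b_0 = 11 − 0 − 9 = 2; all invariant factors of ∂_1 are 1 so no torsion. So H_0 = Z^2.
rank ∂_1 = 9, rank ∂_2 = 7 ⇒ b_1 = 18 − 9 − 7 = 2; all invariant factors of ∂_2 are 1 so no torsion. So H_1 = Z^2.
rank ∂_2 = 7, rank ∂_3 = 0 ⇒ b_2 = 8 − 7 − 0 = 1. So H_2 = Z.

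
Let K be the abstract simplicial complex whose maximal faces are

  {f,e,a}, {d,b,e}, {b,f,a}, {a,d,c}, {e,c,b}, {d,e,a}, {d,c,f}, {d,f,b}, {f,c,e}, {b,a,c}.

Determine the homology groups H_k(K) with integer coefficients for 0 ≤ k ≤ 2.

H_0 = Z,  H_1 = Z/2Z,  H_2 = 0.

Order the vertices as a < b < c < d < e < f. Listing each simplex with vertices in this order, K has dimension 2 with simplices:

  0-simplices (6): a, b, c, d, e, f
  1-simplices (15): ab, ac, ad, ae, af, bc, bd, be, bf, cd, ce, cf, de, df, ef
  2-simplices (10): abc, abf, acd, ade, aef, bce, bde, bdf, cdf, cef

giving chain groups C_0 ≅ Z^6, C_1 ≅ Z^15, C_2 ≅ Z^10.

Boundary ∂_1: C_1 → C_0 maps an edge to its endpoints' difference, ∂[p,q] = q − p. For instance
  ∂af = f − a.
The 6×15 boundary matrix has rank 5 and Smith normal form diag(1,1,1,1,1).

∂_2: C_2 → C_1 sends each 2-simplex [p,q,r] to [q,r] − [p,r] + [p,q]. For instance
  ∂acd = cd − ad + ac,
  ∂abc = bc − ac + ab.
This gives a 15×10 integer matrix of rank 10; reducing to Smith normal form yields diagonal entries (1,1,1,1,1,1,1,1,1,2).

Computing H_k = (kernel of ∂_k) / (image of ∂_{k+1}):

  H_0: rank C_0 − rank ∂_1 = 6 − 5 = 1, and the invariant factors of ∂_1 are all 1, so H_0 ≅ Z.
  H_1: rank ker ∂_1 − rank ∂_2 = (15 − 5) − 10 = 0, and ∂_2 has invariant factor 2 > 1, so H_1 ≅ Z/2Z.
  H_2: rank ker ∂_2 − rank ∂_3 = (10 − 10) − 0 = 0, and there is no ∂_3, so H_2 ≅ 0.

As a check, the Euler characteristic is 6 − 15 + 10 = 1, which agrees with 1 − 0 + 0 = 1.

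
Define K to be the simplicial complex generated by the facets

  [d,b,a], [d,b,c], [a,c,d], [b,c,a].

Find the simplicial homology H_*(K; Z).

H_0 ≅ Z,  H_1 = 0,  H_2 ≅ Z.

Take the total order a < b < c < d on the vertex set. Then K (dimension 2) consists of the simplices:

  0-simplices (4): a, b, c, d
  1-simplices (6): ab, ac, ad, bc, bd, cd
  2-simplices (4): abc, abd, acd, bcd

Hence C_0 ≅ Z^4, C_1 ≅ Z^6, C_2 ≅ Z^4.

The boundary map ∂_1: C_1 → C_0 is given by ∂[p,q] = [q] − [p]. For instance
  ∂cd = d − c.
The resulting 4×6 matrix has rank 3, and its Smith normal form has invariant factors (1,1,1).

Boundary ∂_2: C_2 → C_1 sends each 2-simplex [p,q,r] to [q,r] − [p,r] + [p,q]. For instance
  ∂acd = cd − ad + ac,
  ∂abd = bd − ad + ab.
The resulting 6×4 matrix has rank 3, and its Smith normal form has invariant factors (1,1,1).

Reading off H_k = ker ∂_k / im ∂_{k+1}:

  H_0: rank C_0 − rank ∂_1 = 4 − 3 = 1, and the invariant factors of ∂_1 are all 1, so H_0 ≅ Z.
  H_1: rank ker ∂_1 − rank ∂_2 = (6 − 3) − 3 = 0, and the invariant factors of ∂_2 are all 1, so H_1 ≅ 0.
  H_2: rank ker ∂_2 − rank ∂_3 = (4 − 3) − 0 = 1, and there is no ∂_3, so H_2 ≅ Z.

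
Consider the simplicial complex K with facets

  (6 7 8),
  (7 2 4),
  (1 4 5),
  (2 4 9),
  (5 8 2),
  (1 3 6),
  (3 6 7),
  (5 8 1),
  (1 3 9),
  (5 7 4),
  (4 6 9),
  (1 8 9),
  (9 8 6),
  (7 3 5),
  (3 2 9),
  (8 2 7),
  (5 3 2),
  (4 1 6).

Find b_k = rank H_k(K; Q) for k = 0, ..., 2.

Fix the vertex order 1 < 2 < 3 < 4 < 5 < 6 < 7 < 8 < 9 and write every simplex with vertices in increasing order. Then dim K = 2 and the simplices of K are:

  0-simplices (9): [1], [2], [3], [4], [5], [6], [7], [8], [9]
  1-simplices (27): (27 of them)
  2-simplices (18): [1,3,6], [1,3,9], [1,4,5], [1,4,6], [1,5,8], [1,8,9], [2,3,5], [2,3,9], [2,4,7], [2,4,9], [2,5,8], [2,7,8], [3,5,7], [3,6,7], [4,5,7], [4,6,9], [6,7,8], [6,8,9]

Hence C_0 ≅ Z^9, C_1 ≅ Z^27, C_2 ≅ Z^18.

∂_1: C_1 → C_0 maps an edge to its endpoints' difference, ∂[p,q] = q − p. For instance
  ∂[7,8] = [8] − [7].
The resulting 9×27 matrix has rank 8, and its Smith normal form has invariant factors (1,1,1,1,1,1,1,1).

Boundary ∂_2: C_2 → C_1 sends each 2-simplex [p,q,r] to [q,r] − [p,r] + [p,q]. For instance
  ∂[2,5,8] = [5,8] − [2,8] + [2,5],
  ∂[1,3,6] = [3,6] − [1,6] + [1,3].
The resulting 27×18 matrix has rank 18, and its Smith normal form has invariant factors (1,1,1,1,1,1,1,1,1,1,1,1,1,1,1,1,1,2).

Now H_k = ker ∂_k / im ∂_{k+1}, so:

  H_0: rank C_0 − rank ∂_1 = 9 − 8 = 1, and the invariant factors of ∂_1 are all 1, so H_0 ≅ Z.
  H_1: rank ker ∂_1 − rank ∂_2 = (27 − 8) − 18 = 1, and ∂_2 has invariant factor 2 > 1, so H_1 ≅ Z ⊕ Z/2.
  H_2: rank ker ∂_2 − rank ∂_3 = (18 − 18) − 0 = 0, and there is no ∂_3, so H_2 ≅ 0.

As a check, the Euler characteristic is 9 − 27 + 18 = 0, which agrees with 1 − 1 + 0 = 0.
(K is a triangulation of the Klein bottle.)

Hence the Betti numbers are b_0 = 1, b_1 = 1, b_2 = 0.

b_0 = 1, b_1 = 1, b_2 = 0.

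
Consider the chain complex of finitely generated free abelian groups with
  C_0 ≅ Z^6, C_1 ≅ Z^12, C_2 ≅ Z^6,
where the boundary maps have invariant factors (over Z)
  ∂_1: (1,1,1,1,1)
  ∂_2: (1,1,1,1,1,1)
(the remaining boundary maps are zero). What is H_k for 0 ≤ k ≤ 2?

H_0: b_0 = 6 − 0 − 5 = 1; torsion from ∂_1 factors > 1: none. So H_0 = Z.
H_1: b_1 = 12 − 5 − 6 = 1; torsion from ∂_2 factors > 1: none. So H_1 = Z.
H_2: b_2 = 6 − 6 − 0 = 0; torsion from ∂_3 factors > 1: none. So H_2 = 0.

H_0 = Z,  H_1 = Z,  H_2 = 0.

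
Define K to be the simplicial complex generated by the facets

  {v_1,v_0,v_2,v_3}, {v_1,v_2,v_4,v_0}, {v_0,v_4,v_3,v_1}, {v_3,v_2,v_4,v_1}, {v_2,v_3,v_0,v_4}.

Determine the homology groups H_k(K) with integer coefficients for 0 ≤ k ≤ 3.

H_0 ≅ Z,  H_1 = 0,  H_2 = 0,  H_3 ≅ Z.

We work with the vertex ordering v_0 < v_1 < v_2 < v_3 < v_4. The simplices of K, each written with vertices in increasing order, are:

  0-simplices (5): [v_0], [v_1], [v_2], [v_3], [v_4]
  1-simplices (10): [v_0,v_1], [v_0,v_2], [v_0,v_3], [v_0,v_4], [v_1,v_2], [v_1,v_3], [v_1,v_4], [v_2,v_3], [v_2,v_4], [v_3,v_4]
  2-simplices (10): [v_0,v_1,v_2], [v_0,v_1,v_3], [v_0,v_1,v_4], [v_0,v_2,v_3], [v_0,v_2,v_4], [v_0,v_3,v_4], [v_1,v_2,v_3], [v_1,v_2,v_4], [v_1,v_3,v_4], [v_2,v_3,v_4]
  3-simplices (5): [v_0,v_1,v_2,v_3], [v_0,v_1,v_2,v_4], [v_0,v_1,v_3,v_4], [v_0,v_2,v_3,v_4], [v_1,v_2,v_3,v_4]

so the chain groups are C_0 ≅ Z^5, C_1 ≅ Z^10, C_2 ≅ Z^10, C_3 ≅ Z^5.

Boundary ∂_1: C_1 → C_0 is given by ∂[p,q] = [q] − [p].
This gives a 5×10 integer matrix of rank 4; reducing to Smith normal form yields diagonal entries (1,1,1,1).

Boundary ∂_2: C_2 → C_1 acts by ∂[p,q,r] = [q,r] − [p,r] + [p,q]. For instance
  ∂[v_1,v_2,v_4] = [v_2,v_4] − [v_1,v_4] + [v_1,v_2],
  ∂[v_0,v_3,v_4] = [v_3,v_4] − [v_0,v_4] + [v_0,v_3].
As a 10×10 matrix over Z this has rank 6, with invariant factors (1,1,1,1,1,1).

Boundary ∂_3: C_3 → C_2 sends each 3-simplex σ to the alternating sum Σ_i (−1)^i (σ with its i-th vertex removed). For instance
  ∂[v_0,v_1,v_3,v_4] = [v_1,v_3,v_4] − [v_0,v_3,v_4] + [v_0,v_1,v_4] − [v_0,v_1,v_3],
  ∂[v_1,v_2,v_3,v_4] = [v_2,v_3,v_4] − [v_1,v_3,v_4] + [v_1,v_2,v_4] − [v_1,v_2,v_3].
The 10×5 boundary matrix has rank 4 and Smith normal form diag(1,1,1,1).

Now H_k = ker ∂_k / im ∂_{k+1}, so:

  H_0: rank C_0 − rank ∂_1 = 5 − 4 = 1, and the invariant factors of ∂_1 are all 1, so H_0 ≅ Z.
  H_1: rank ker ∂_1 − rank ∂_2 = (10 − 4) − 6 = 0, and the invariant factors of ∂_2 are all 1, so H_1 ≅ 0.
  H_2: rank ker ∂_2 − rank ∂_3 = (10 − 6) − 4 = 0, and the invariant factors of ∂_3 are all 1, so H_2 ≅ 0.
  H_3: rank ker ∂_3 − rank ∂_4 = (5 − 4) − 0 = 1, and there is no ∂_4, so H_3 ≅ Z.

As a check, the Euler characteristic is 5 − 10 + 10 − 5 = 0, which agrees with 1 − 0 + 0 − 1 = 0.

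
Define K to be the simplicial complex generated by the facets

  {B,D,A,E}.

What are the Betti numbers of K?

b_0 = 1, b_1 = 0, b_2 = 0, b_3 = 0.

Fix the vertex order A < B < D < E and write every simplex with vertices in increasing order. Then dim K = 3 and the simplices of K are:

  0-simplices (4): A, B, D, E
  1-simplices (6): AB, AD, AE, BD, BE, DE
  2-simplices (4): ABD, ABE, ADE, BDE
  3-simplices (1): ABDE

giving chain groups C_0 ≅ Z^4, C_1 ≅ Z^6, C_2 ≅ Z^4, C_3 ≅ Z^1.

Boundary ∂_1: C_1 → C_0 maps an edge to its endpoints' difference, ∂[p,q] = q − p.
The resulting 4×6 matrix has rank 3, and its Smith normal form has invariant factors (1,1,1).

∂_2: C_2 → C_1 maps a triangle to the signed sum of its edges. For instance
  ∂ABD = BD − AD + AB,
  ∂ABE = BE − AE + AB.
The 6×4 boundary matrix has rank 3 and Smith normal form diag(1,1,1).

∂_3: C_3 → C_2 sends each 3-simplex σ to the alternating sum Σ_i (−1)^i (σ with its i-th vertex removed). For instance
  ∂ABDE = BDE − ADE + ABE − ABD.
This gives a 4×1 integer matrix of rank 1; reducing to Smith normal form yields diagonal entries (1).

Now H_k = ker ∂_k / im ∂_{k+1}, so:

  H_0: rank C_0 − rank ∂_1 = 4 − 3 = 1, and the invariant factors of ∂_1 are all 1, so H_0 ≅ Z.
  H_1: rank ker ∂_1 − rank ∂_2 = (6 − 3) − 3 = 0, and the invariant factors of ∂_2 are all 1, so H_1 ≅ 0.
  H_2: rank ker ∂_2 − rank ∂_3 = (4 − 3) − 1 = 0, and the invariant factors of ∂_3 are all 1, so H_2 ≅ 0.
  H_3: rank ker ∂_3 − rank ∂_4 = (1 − 1) − 0 = 0, and there is no ∂_4, so H_3 ≅ 0.

As a check, the Euler characteristic is 4 − 6 + 4 − 1 = 1, which agrees with 1 − 0 + 0 − 0 = 1.

Hence the Betti numbers are b_0 = 1, b_1 = 0, b_2 = 0, b_3 = 0.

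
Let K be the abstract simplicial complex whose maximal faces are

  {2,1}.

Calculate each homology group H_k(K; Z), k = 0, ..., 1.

H_0 = Z,  H_1 = 0.

Fix the vertex order 1 < 2 and write every simplex with vertices in increasing order. Then dim K = 1 and the simplices of K are:

  0-simplices (2): [1], [2]
  1-simplices (1): [1,2]

Hence C_0 ≅ Z^2, C_1 ≅ Z^1.

∂_1: C_1 → C_0 maps an edge to its endpoints' difference, ∂[p,q] = q − p. For instance
  ∂[1,2] = [2] − [1].
As a 2×1 matrix over Z this has rank 1, with invariant factors (1).

From H_k ≅ ker(∂_k) / im(∂_{k+1}) we obtain:

  H_0: rank C_0 − rank ∂_1 = 2 − 1 = 1, and the invariant factors of ∂_1 are all 1, so H_0 ≅ Z.
  H_1: rank ker ∂_1 − rank ∂_2 = (1 − 1) − 0 = 0, and there is no ∂_2, so H_1 ≅ 0.

As a check, the Euler characteristic is 2 − 1 = 1, which agrees with 1 − 0 = 1.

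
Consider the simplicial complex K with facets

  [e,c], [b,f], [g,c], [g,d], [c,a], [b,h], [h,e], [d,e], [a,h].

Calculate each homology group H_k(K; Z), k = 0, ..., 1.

H_0 = Z,  H_1 = Z^2.

Order the vertices as a < b < c < d < e < f < g < h. Listing each simplex with vertices in this order, K has dimension 1 with simplices:

  0-simplices (8): a, b, c, d, e, f, g, h
  1-simplices (9): ac, ah, bf, bh, ce, cg, de, dg, eh

so the chain groups are C_0 ≅ Z^8, C_1 ≅ Z^9.

The boundary map ∂_1: C_1 → C_0 is given by ∂[p,q] = [q] − [p].
The resulting 8×9 matrix has rank 7, and its Smith normal form has invariant factors (1,1,1,1,1,1,1).

From H_k ≅ ker(∂_k) / im(∂_{k+1}) we obtain:

  H_0: rank C_0 − rank ∂_1 = 8 − 7 = 1, and the invariant factors of ∂_1 are all 1, so H_0 = Z.
  H_1: rank ker ∂_1 − rank ∂_2 = (9 − 7) − 0 = 2, and there is no ∂_2, so H_1 = Z^2.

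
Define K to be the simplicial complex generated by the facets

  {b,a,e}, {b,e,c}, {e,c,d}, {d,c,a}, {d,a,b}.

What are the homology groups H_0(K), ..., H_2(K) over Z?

Fix the vertex order a < b < c < d < e and write every simplex with vertices in increasing order. Then dim K = 2 and the simplices of K are:

  0-simplices (5): a, b, c, d, e
  1-simplices (10): ab, ac, ad, ae, bc, bd, be, cd, ce, de
  2-simplices (5): abd, abe, acd, bce, cde

Hence C_0 ≅ Z^5, C_1 ≅ Z^10, C_2 ≅ Z^5.

Boundary ∂_1: C_1 → C_0 sends each edge [p,q] (with p < q) to q − p. For instance
  ∂be = e − b.
This gives a 5×10 integer matrix of rank 4; reducing to Smith normal form yields diagonal entries (1,1,1,1).

∂_2: C_2 → C_1 sends each 2-simplex [p,q,r] to [q,r] − [p,r] + [p,q]. For instance
  ∂abe = be − ae + ab,
  ∂acd = cd − ad + ac.
The 10×5 boundary matrix has rank 5 and Smith normal form diag(1,1,1,1,1).

Reading off H_k = ker ∂_k / im ∂_{k+1}:

  H_0: rank C_0 − rank ∂_1 = 5 − 4 = 1, and the invariant factors of ∂_1 are all 1, so H_0 ≅ Z.
  H_1: rank ker ∂_1 − rank ∂_2 = (10 − 4) − 5 = 1, and the invariant factors of ∂_2 are all 1, so H_1 ≅ Z.
  H_2: rank ker ∂_2 − rank ∂_3 = (5 − 5) − 0 = 0, and there is no ∂_3, so H_2 ≅ 0.

As a check, the Euler characteristic is 5 − 10 + 5 = 0, which agrees with 1 − 1 + 0 = 0.

H_0 ≅ Z,  H_1 ≅ Z,  H_2 = 0.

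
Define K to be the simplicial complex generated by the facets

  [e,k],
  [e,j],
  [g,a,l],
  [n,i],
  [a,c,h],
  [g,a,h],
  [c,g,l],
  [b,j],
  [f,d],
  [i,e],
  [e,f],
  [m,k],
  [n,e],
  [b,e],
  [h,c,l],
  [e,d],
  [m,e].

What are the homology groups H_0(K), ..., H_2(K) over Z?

H_0 ≅ Z^2,  H_1 ≅ Z^5,  H_2 = 0.

Order the vertices as a < b < c < d < e < f < g < h < i < j < k < l < m < n. Listing each simplex with vertices in this order, K has dimension 2 with simplices:

  0-simplices (14): a, b, c, d, e, f, g, h, i, j, k, l, m, n
  1-simplices (22): ac, ag, ah, al, be, bj, cg, ch, cl, de, df, ef, ei, ej, ek, em, en, gh, gl, hl, in, km
  2-simplices (5): ach, agh, agl, cgl, chl

giving chain groups C_0 ≅ Z^14, C_1 ≅ Z^22, C_2 ≅ Z^5.

∂_1: C_1 → C_0 is given by ∂[p,q] = [q] − [p]. For instance
  ∂ef = f − e.
The 14×22 boundary matrix has rank 12 and Smith normal form diag(1,1,1,1,1,1,1,1,1,1,1,1).

∂_2: C_2 → C_1 maps a triangle to the signed sum of its edges. For instance
  ∂chl = hl − cl + ch,
  ∂agl = gl − al + ag.
The resulting 22×5 matrix has rank 5, and its Smith normal form has invariant factors (1,1,1,1,1).

Computing H_k = (kernel of ∂_k) / (image of ∂_{k+1}):

  H_0: rank C_0 − rank ∂_1 = 14 − 12 = 2, and the invariant factors of ∂_1 are all 1, so H_0 ≅ Z^2.
  H_1: rank ker ∂_1 − rank ∂_2 = (22 − 12) − 5 = 5, and the invariant factors of ∂_2 are all 1, so H_1 ≅ Z^5.
  H_2: rank ker ∂_2 − rank ∂_3 = (5 − 5) − 0 = 0, and there is no ∂_3, so H_2 ≅ 0.

(K is a triangulation of the disjoint union of the Möbius band and a wedge of 4 circles.)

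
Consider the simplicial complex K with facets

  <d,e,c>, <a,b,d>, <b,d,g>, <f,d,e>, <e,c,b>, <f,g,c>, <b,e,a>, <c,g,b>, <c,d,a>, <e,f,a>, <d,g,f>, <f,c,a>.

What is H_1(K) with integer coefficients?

Take the total order a < b < c < d < e < f < g on the vertex set. Then K (dimension 2) consists of the simplices:

  0-simplices (7): a, b, c, d, e, f, g
  1-simplices (18): ab, ac, ad, ae, af, bc, bd, be, bg, cd, ce, cf, cg, de, df, dg, ef, fg
  2-simplices (12): abd, abe, acd, acf, aef, bce, bcg, bdg, cde, cfg, def, dfg

giving chain groups C_0 ≅ Z^7, C_1 ≅ Z^18, C_2 ≅ Z^12.

∂_1: C_1 → C_0 maps an edge to its endpoints' difference, ∂[p,q] = q − p. For instance
  ∂cg = g − c.
The 7×18 boundary matrix has rank 6 and Smith normal form diag(1,1,1,1,1,1).

Boundary ∂_2: C_2 → C_1 sends each 2-simplex [p,q,r] to [q,r] − [p,r] + [p,q]. For instance
  ∂cde = de − ce + cd,
  ∂abd = bd − ad + ab.
As a 18×12 matrix over Z this has rank 12, with invariant factors (1,1,1,1,1,1,1,1,1,1,1,2).

Now H_k = ker ∂_k / im ∂_{k+1}, so:

  H_1: rank ker ∂_1 − rank ∂_2 = (18 − 6) − 12 = 0, and ∂_2 has invariant factor 2 > 1, so H_1 = Z/2.

H_1 = Z/2.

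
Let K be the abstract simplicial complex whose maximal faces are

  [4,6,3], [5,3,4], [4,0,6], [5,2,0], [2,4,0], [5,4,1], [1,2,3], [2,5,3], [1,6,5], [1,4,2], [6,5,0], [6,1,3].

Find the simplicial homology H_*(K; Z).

Fix the vertex order 0 < 1 < 2 < 3 < 4 < 5 < 6 and write every simplex with vertices in increasing order. Then dim K = 2 and the simplices of K are:

  0-simplices (7): [0], [1], [2], [3], [4], [5], [6]
  1-simplices (18): [0,2], [0,4], [0,5], [0,6], [1,2], [1,3], [1,4], [1,5], [1,6], [2,3], [2,4], [2,5], [3,4], [3,5], [3,6], [4,5], [4,6], [5,6]
  2-simplices (12): [0,2,4], [0,2,5], [0,4,6], [0,5,6], [1,2,3], [1,2,4], [1,3,6], [1,4,5], [1,5,6], [2,3,5], [3,4,5], [3,4,6]

Hence C_0 ≅ Z^7, C_1 ≅ Z^18, C_2 ≅ Z^12.

The boundary map ∂_1: C_1 → C_0 is given by ∂[p,q] = [q] − [p].
The 7×18 boundary matrix has rank 6 and Smith normal form diag(1,1,1,1,1,1).

∂_2: C_2 → C_1 acts by ∂[p,q,r] = [q,r] − [p,r] + [p,q]. For instance
  ∂[0,2,4] = [2,4] − [0,4] + [0,2],
  ∂[1,3,6] = [3,6] − [1,6] + [1,3].
The 18×12 boundary matrix has rank 12 and Smith normal form diag(1,1,1,1,1,1,1,1,1,1,1,2).

Now H_k = ker ∂_k / im ∂_{k+1}, so:

  H_0: rank C_0 − rank ∂_1 = 7 − 6 = 1, and the invariant factors of ∂_1 are all 1, so H_0 ≅ Z.
  H_1: rank ker ∂_1 − rank ∂_2 = (18 − 6) − 12 = 0, and ∂_2 has invariant factor 2 > 1, so H_1 ≅ Z/2.
  H_2: rank ker ∂_2 − rank ∂_3 = (12 − 12) − 0 = 0, and there is no ∂_3, so H_2 ≅ 0.

H_0 = Z,  H_1 = Z/2,  H_2 = 0.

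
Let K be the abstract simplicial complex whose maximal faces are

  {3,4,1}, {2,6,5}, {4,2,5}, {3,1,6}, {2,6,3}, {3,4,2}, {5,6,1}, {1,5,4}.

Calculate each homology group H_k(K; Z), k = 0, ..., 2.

H_0 = Z,  H_1 = 0,  H_2 = Z.

Fix the vertex order 1 < 2 < 3 < 4 < 5 < 6 and write every simplex with vertices in increasing order. Then dim K = 2 and the simplices of K are:

  0-simplices (6): [1], [2], [3], [4], [5], [6]
  1-simplices (12): [1,3], [1,4], [1,5], [1,6], [2,3], [2,4], [2,5], [2,6], [3,4], [3,6], [4,5], [5,6]
  2-simplices (8): [1,3,4], [1,3,6], [1,4,5], [1,5,6], [2,3,4], [2,3,6], [2,4,5], [2,5,6]

giving chain groups C_0 ≅ Z^6, C_1 ≅ Z^12, C_2 ≅ Z^8.

The boundary map ∂_1: C_1 → C_0 sends each edge [p,q] (with p < q) to q − p. For instance
  ∂[2,3] = [3] − [2].
The 6×12 boundary matrix has rank 5 and Smith normal form diag(1,1,1,1,1).

The boundary map ∂_2: C_2 → C_1 sends each 2-simplex [p,q,r] to [q,r] − [p,r] + [p,q]. For instance
  ∂[2,4,5] = [4,5] − [2,5] + [2,4],
  ∂[2,5,6] = [5,6] − [2,6] + [2,5].
This gives a 12×8 integer matrix of rank 7; reducing to Smith normal form yields diagonal entries (1,1,1,1,1,1,1).

Now H_k = ker ∂_k / im ∂_{k+1}, so:

  H_0: rank C_0 − rank ∂_1 = 6 − 5 = 1, and the invariant factors of ∂_1 are all 1, so H_0 ≅ Z.
  H_1: rank ker ∂_1 − rank ∂_2 = (12 − 5) − 7 = 0, and the invariant factors of ∂_2 are all 1, so H_1 ≅ 0.
  H_2: rank ker ∂_2 − rank ∂_3 = (8 − 7) − 0 = 1, and there is no ∂_3, so H_2 ≅ Z.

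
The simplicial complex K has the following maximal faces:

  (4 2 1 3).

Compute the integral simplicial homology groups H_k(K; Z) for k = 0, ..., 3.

H_0 = Z,  H_1 = 0,  H_2 = 0,  H_3 = 0.

K has 4 vertices, 6 edges, 4 triangles, 1 3-simplex.
rank ∂_0 = 0, rank ∂_1 = 3 ⇒ b_0 = 4 − 0 − 3 = 1; all invariant factors of ∂_1 are 1 so no torsion. So H_0 ≅ Z.
rank ∂_1 = 3, rank ∂_2 = 3 ⇒ b_1 = 6 − 3 − 3 = 0; all invariant factors of ∂_2 are 1 so no torsion. So H_1 ≅ 0.
rank ∂_2 = 3, rank ∂_3 = 1 ⇒ b_2 = 4 − 3 − 1 = 0; all invariant factors of ∂_3 are 1 so no torsion. So H_2 ≅ 0.
rank ∂_3 = 1, rank ∂_4 = 0 ⇒ b_3 = 1 − 1 − 0 = 0. So H_3 ≅ 0.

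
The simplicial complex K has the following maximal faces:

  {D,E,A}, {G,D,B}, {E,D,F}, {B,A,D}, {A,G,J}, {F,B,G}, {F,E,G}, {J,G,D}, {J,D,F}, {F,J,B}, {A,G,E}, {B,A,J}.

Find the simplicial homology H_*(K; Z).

H_0 = Z,  H_1 = Z/2,  H_2 = 0.

K has 7 vertices, 18 edges, 12 triangles.
rank ∂_0 = 0, rank ∂_1 = 6 ⇒ b_0 = 7 − 0 − 6 = 1; all invariant factors of ∂_1 are 1 so no torsion. So H_0 = Z.
rank ∂_1 = 6, rank ∂_2 = 12 ⇒ b_1 = 18 − 6 − 12 = 0; ∂_2 has invariant factor(s) [2] giving torsion. So H_1 = Z/2.
rank ∂_2 = 12, rank ∂_3 = 0 ⇒ b_2 = 12 − 12 − 0 = 0. So H_2 = 0.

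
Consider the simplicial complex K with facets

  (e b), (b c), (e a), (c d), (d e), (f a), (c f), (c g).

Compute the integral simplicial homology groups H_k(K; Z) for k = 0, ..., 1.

H_0 ≅ Z,  H_1 ≅ Z^2.

We work with the vertex ordering a < b < c < d < e < f < g. The simplices of K, each written with vertices in increasing order, are:

  0-simplices (7): a, b, c, d, e, f, g
  1-simplices (8): ae, af, bc, be, cd, cf, cg, de

giving chain groups C_0 ≅ Z^7, C_1 ≅ Z^8.

The boundary map ∂_1: C_1 → C_0 is given by ∂[p,q] = [q] − [p]. For instance
  ∂de = e − d.
As a 7×8 matrix over Z this has rank 6, with invariant factors (1,1,1,1,1,1).

From H_k ≅ ker(∂_k) / im(∂_{k+1}) we obtain:

  H_0: rank C_0 − rank ∂_1 = 7 − 6 = 1, and the invariant factors of ∂_1 are all 1, so H_0 ≅ Z.
  H_1: rank ker ∂_1 − rank ∂_2 = (8 − 6) − 0 = 2, and there is no ∂_2, so H_1 ≅ Z^2.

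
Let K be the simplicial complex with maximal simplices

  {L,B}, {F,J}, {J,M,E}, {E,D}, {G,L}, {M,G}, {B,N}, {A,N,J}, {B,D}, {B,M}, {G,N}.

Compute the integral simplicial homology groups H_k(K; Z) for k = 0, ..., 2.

K has 10 vertices, 15 edges, 2 triangles.
rank ∂_0 = 0, rank ∂_1 = 9 ⇒ b_0 = 10 − 0 − 9 = 1; all invariant factors of ∂_1 are 1 so no torsion. So H_0 = Z.
rank ∂_1 = 9, rank ∂_2 = 2 ⇒ b_1 = 15 − 9 − 2 = 4; all invariant factors of ∂_2 are 1 so no torsion. So H_1 = Z^4.
rank ∂_2 = 2, rank ∂_3 = 0 ⇒ b_2 = 2 − 2 − 0 = 0. So H_2 = 0.

H_0 = Z,  H_1 = Z^4,  H_2 = 0.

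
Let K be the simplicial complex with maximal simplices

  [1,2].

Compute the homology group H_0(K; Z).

We work with the vertex ordering 1 < 2. The simplices of K, each written with vertices in increasing order, are:

  0-simplices (2): [1], [2]
  1-simplices (1): [1,2]

so the chain groups are C_0 ≅ Z^2, C_1 ≅ Z^1.

Boundary ∂_1: C_1 → C_0 maps an edge to its endpoints' difference, ∂[p,q] = q − p.
This gives a 2×1 integer matrix of rank 1; reducing to Smith normal form yields diagonal entries (1).

Computing H_k = (kernel of ∂_k) / (image of ∂_{k+1}):

  H_0: rank C_0 − rank ∂_1 = 2 − 1 = 1, and the invariant factors of ∂_1 are all 1, so H_0 ≅ Z.

H_0 ≅ Z.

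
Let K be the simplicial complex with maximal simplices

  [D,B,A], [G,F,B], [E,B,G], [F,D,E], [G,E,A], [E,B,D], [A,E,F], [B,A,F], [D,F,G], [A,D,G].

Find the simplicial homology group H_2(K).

Order the vertices as A < B < D < E < F < G. Listing each simplex with vertices in this order, K has dimension 2 with simplices:

  0-simplices (6): A, B, D, E, F, G
  1-simplices (15): AB, AD, AE, AF, AG, BD, BE, BF, BG, DE, DF, DG, EF, EG, FG
  2-simplices (10): ABD, ABF, ADG, AEF, AEG, BDE, BEG, BFG, DEF, DFG

giving chain groups C_0 ≅ Z^6, C_1 ≅ Z^15, C_2 ≅ Z^10.

Boundary ∂_1: C_1 → C_0 maps an edge to its endpoints' difference, ∂[p,q] = q − p. For instance
  ∂AG = G − A.
As a 6×15 matrix over Z this has rank 5, with invariant factors (1,1,1,1,1).

∂_2: C_2 → C_1 acts by ∂[p,q,r] = [q,r] − [p,r] + [p,q]. For instance
  ∂BFG = FG − BG + BF,
  ∂AEG = EG − AG + AE.
The resulting 15×10 matrix has rank 10, and its Smith normal form has invariant factors (1,1,1,1,1,1,1,1,1,2).

Reading off H_k = ker ∂_k / im ∂_{k+1}:

  H_2: rank ker ∂_2 − rank ∂_3 = (10 − 10) − 0 = 0, and there is no ∂_3, so H_2 = 0.

H_2 ≅ 0.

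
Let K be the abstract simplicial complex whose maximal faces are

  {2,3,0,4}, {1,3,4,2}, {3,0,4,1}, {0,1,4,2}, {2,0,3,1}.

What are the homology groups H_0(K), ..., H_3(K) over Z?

H_0 ≅ Z,  H_1 = 0,  H_2 = 0,  H_3 ≅ Z.

Take the total order 0 < 1 < 2 < 3 < 4 on the vertex set. Then K (dimension 3) consists of the simplices:

  0-simplices (5): [0], [1], [2], [3], [4]
  1-simplices (10): [0,1], [0,2], [0,3], [0,4], [1,2], [1,3], [1,4], [2,3], [2,4], [3,4]
  2-simplices (10): [0,1,2], [0,1,3], [0,1,4], [0,2,3], [0,2,4], [0,3,4], [1,2,3], [1,2,4], [1,3,4], [2,3,4]
  3-simplices (5): [0,1,2,3], [0,1,2,4], [0,1,3,4], [0,2,3,4], [1,2,3,4]

so the chain groups are C_0 ≅ Z^5, C_1 ≅ Z^10, C_2 ≅ Z^10, C_3 ≅ Z^5.

Boundary ∂_1: C_1 → C_0 sends each edge [p,q] (with p < q) to q − p.
The 5×10 boundary matrix has rank 4 and Smith normal form diag(1,1,1,1).

∂_2: C_2 → C_1 acts by ∂[p,q,r] = [q,r] − [p,r] + [p,q]. For instance
  ∂[0,3,4] = [3,4] − [0,4] + [0,3],
  ∂[0,2,4] = [2,4] − [0,4] + [0,2].
This gives a 10×10 integer matrix of rank 6; reducing to Smith normal form yields diagonal entries (1,1,1,1,1,1).

The boundary map ∂_3: C_3 → C_2 sends each 3-simplex σ to the alternating sum Σ_i (−1)^i (σ with its i-th vertex removed). For instance
  ∂[1,2,3,4] = [2,3,4] − [1,3,4] + [1,2,4] − [1,2,3],
  ∂[0,1,2,4] = [1,2,4] − [0,2,4] + [0,1,4] − [0,1,2].
This gives a 10×5 integer matrix of rank 4; reducing to Smith normal form yields diagonal entries (1,1,1,1).

From H_k ≅ ker(∂_k) / im(∂_{k+1}) we obtain:

  H_0: rank C_0 − rank ∂_1 = 5 − 4 = 1, and the invariant factors of ∂_1 are all 1, so H_0 = Z.
  H_1: rank ker ∂_1 − rank ∂_2 = (10 − 4) − 6 = 0, and the invariant factors of ∂_2 are all 1, so H_1 = 0.
  H_2: rank ker ∂_2 − rank ∂_3 = (10 − 6) − 4 = 0, and the invariant factors of ∂_3 are all 1, so H_2 = 0.
  H_3: rank ker ∂_3 − rank ∂_4 = (5 − 4) − 0 = 1, and there is no ∂_4, so H_3 = Z.

(K is a triangulation of the 3-sphere S^3.)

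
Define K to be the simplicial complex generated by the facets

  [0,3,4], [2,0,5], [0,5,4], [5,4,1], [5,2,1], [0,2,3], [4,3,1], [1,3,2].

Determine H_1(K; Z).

H_1 = 0.

Order the vertices as 0 < 1 < 2 < 3 < 4 < 5. Listing each simplex with vertices in this order, K has dimension 2 with simplices:

  0-simplices (6): [0], [1], [2], [3], [4], [5]
  1-simplices (12): [0,2], [0,3], [0,4], [0,5], [1,2], [1,3], [1,4], [1,5], [2,3], [2,5], [3,4], [4,5]
  2-simplices (8): [0,2,3], [0,2,5], [0,3,4], [0,4,5], [1,2,3], [1,2,5], [1,3,4], [1,4,5]

giving chain groups C_0 ≅ Z^6, C_1 ≅ Z^12, C_2 ≅ Z^8.

Boundary ∂_1: C_1 → C_0 sends each edge [p,q] (with p < q) to q − p. For instance
  ∂[1,5] = [5] − [1].
As a 6×12 matrix over Z this has rank 5, with invariant factors (1,1,1,1,1).

Boundary ∂_2: C_2 → C_1 maps a triangle to the signed sum of its edges. For instance
  ∂[0,2,5] = [2,5] − [0,5] + [0,2],
  ∂[1,4,5] = [4,5] − [1,5] + [1,4].
This gives a 12×8 integer matrix of rank 7; reducing to Smith normal form yields diagonal entries (1,1,1,1,1,1,1).

Now H_k = ker ∂_k / im ∂_{k+1}, so:

  H_1: rank ker ∂_1 − rank ∂_2 = (12 − 5) − 7 = 0, and the invariant factors of ∂_2 are all 1, so H_1 = 0.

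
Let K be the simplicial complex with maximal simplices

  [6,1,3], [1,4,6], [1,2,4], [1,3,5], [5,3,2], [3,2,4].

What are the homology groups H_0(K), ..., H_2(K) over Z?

Take the total order 1 < 2 < 3 < 4 < 5 < 6 on the vertex set. Then K (dimension 2) consists of the simplices:

  0-simplices (6): [1], [2], [3], [4], [5], [6]
  1-simplices (12): [1,2], [1,3], [1,4], [1,5], [1,6], [2,3], [2,4], [2,5], [3,4], [3,5], [3,6], [4,6]
  2-simplices (6): [1,2,4], [1,3,5], [1,3,6], [1,4,6], [2,3,4], [2,3,5]

so the chain groups are C_0 ≅ Z^6, C_1 ≅ Z^12, C_2 ≅ Z^6.

∂_1: C_1 → C_0 sends each edge [p,q] (with p < q) to q − p. For instance
  ∂[3,4] = [4] − [3].
The 6×12 boundary matrix has rank 5 and Smith normal form diag(1,1,1,1,1).

Boundary ∂_2: C_2 → C_1 acts by ∂[p,q,r] = [q,r] − [p,r] + [p,q]. For instance
  ∂[1,2,4] = [2,4] − [1,4] + [1,2],
  ∂[2,3,5] = [3,5] − [2,5] + [2,3].
This gives a 12×6 integer matrix of rank 6; reducing to Smith normal form yields diagonal entries (1,1,1,1,1,1).

From H_k ≅ ker(∂_k) / im(∂_{k+1}) we obtain:

  H_0: rank C_0 − rank ∂_1 = 6 − 5 = 1, and the invariant factors of ∂_1 are all 1, so H_0 ≅ Z.
  H_1: rank ker ∂_1 − rank ∂_2 = (12 − 5) − 6 = 1, and the invariant factors of ∂_2 are all 1, so H_1 ≅ Z.
  H_2: rank ker ∂_2 − rank ∂_3 = (6 − 6) − 0 = 0, and there is no ∂_3, so H_2 ≅ 0.

As a check, the Euler characteristic is 6 − 12 + 6 = 0, which agrees with 1 − 1 + 0 = 0.

H_0 = Z,  H_1 = Z,  H_2 = 0.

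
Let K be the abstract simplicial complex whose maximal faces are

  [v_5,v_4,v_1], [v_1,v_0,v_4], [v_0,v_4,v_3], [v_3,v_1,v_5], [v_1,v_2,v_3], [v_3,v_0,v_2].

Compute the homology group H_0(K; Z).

We work with the vertex ordering v_0 < v_1 < v_2 < v_3 < v_4 < v_5. The simplices of K, each written with vertices in increasing order, are:

  0-simplices (6): [v_0], [v_1], [v_2], [v_3], [v_4], [v_5]
  1-simplices (12): [v_0,v_1], [v_0,v_2], [v_0,v_3], [v_0,v_4], [v_1,v_2], [v_1,v_3], [v_1,v_4], [v_1,v_5], [v_2,v_3], [v_3,v_4], [v_3,v_5], [v_4,v_5]
  2-simplices (6): [v_0,v_1,v_4], [v_0,v_2,v_3], [v_0,v_3,v_4], [v_1,v_2,v_3], [v_1,v_3,v_5], [v_1,v_4,v_5]

giving chain groups C_0 ≅ Z^6, C_1 ≅ Z^12, C_2 ≅ Z^6.

The boundary map ∂_1: C_1 → C_0 maps an edge to its endpoints' difference, ∂[p,q] = q − p. For instance
  ∂[v_1,v_4] = [v_4] − [v_1].
As a 6×12 matrix over Z this has rank 5, with invariant factors (1,1,1,1,1).

∂_2: C_2 → C_1 acts by ∂[p,q,r] = [q,r] − [p,r] + [p,q]. For instance
  ∂[v_1,v_3,v_5] = [v_3,v_5] − [v_1,v_5] + [v_1,v_3],
  ∂[v_0,v_3,v_4] = [v_3,v_4] − [v_0,v_4] + [v_0,v_3].
As a 12×6 matrix over Z this has rank 6, with invariant factors (1,1,1,1,1,1).

Now H_k = ker ∂_k / im ∂_{k+1}, so:

  H_0: rank C_0 − rank ∂_1 = 6 − 5 = 1, and the invariant factors of ∂_1 are all 1, so H_0 = Z.

(K is a triangulation of the cylinder S^1 x I.)

H_0 = Z.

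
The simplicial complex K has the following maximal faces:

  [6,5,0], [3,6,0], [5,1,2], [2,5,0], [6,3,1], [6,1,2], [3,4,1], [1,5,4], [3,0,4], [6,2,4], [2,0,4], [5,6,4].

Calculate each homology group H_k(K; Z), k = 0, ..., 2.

K has 7 vertices, 18 edges, 12 triangles.
rank ∂_0 = 0, rank ∂_1 = 6 ⇒ b_0 = 7 − 0 − 6 = 1; all invariant factors of ∂_1 are 1 so no torsion. So H_0 ≅ Z.
rank ∂_1 = 6, rank ∂_2 = 12 ⇒ b_1 = 18 − 6 − 12 = 0; ∂_2 has invariant factor(s) [2] giving torsion. So H_1 ≅ Z/2Z.
rank ∂_2 = 12, rank ∂_3 = 0 ⇒ b_2 = 12 − 12 − 0 = 0. So H_2 ≅ 0.

H_0 ≅ Z,  H_1 ≅ Z/2Z,  H_2 = 0.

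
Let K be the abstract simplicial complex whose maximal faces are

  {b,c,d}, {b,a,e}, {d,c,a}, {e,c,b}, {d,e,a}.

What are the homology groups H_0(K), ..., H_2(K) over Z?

H_0 = Z,  H_1 = Z,  H_2 = 0.

Fix the vertex order a < b < c < d < e and write every simplex with vertices in increasing order. Then dim K = 2 and the simplices of K are:

  0-simplices (5): a, b, c, d, e
  1-simplices (10): ab, ac, ad, ae, bc, bd, be, cd, ce, de
  2-simplices (5): abe, acd, ade, bcd, bce

Hence C_0 ≅ Z^5, C_1 ≅ Z^10, C_2 ≅ Z^5.

The boundary map ∂_1: C_1 → C_0 maps an edge to its endpoints' difference, ∂[p,q] = q − p. For instance
  ∂ae = e − a.
The 5×10 boundary matrix has rank 4 and Smith normal form diag(1,1,1,1).

The boundary map ∂_2: C_2 → C_1 acts by ∂[p,q,r] = [q,r] − [p,r] + [p,q]. For instance
  ∂acd = cd − ad + ac,
  ∂abe = be − ae + ab.
As a 10×5 matrix over Z this has rank 5, with invariant factors (1,1,1,1,1).

Computing H_k = (kernel of ∂_k) / (image of ∂_{k+1}):

  H_0: rank C_0 − rank ∂_1 = 5 − 4 = 1, and the invariant factors of ∂_1 are all 1, so H_0 = Z.
  H_1: rank ker ∂_1 − rank ∂_2 = (10 − 4) − 5 = 1, and the invariant factors of ∂_2 are all 1, so H_1 = Z.
  H_2: rank ker ∂_2 − rank ∂_3 = (5 − 5) − 0 = 0, and there is no ∂_3, so H_2 = 0.

As a check, the Euler characteristic is 5 − 10 + 5 = 0, which agrees with 1 − 1 + 0 = 0.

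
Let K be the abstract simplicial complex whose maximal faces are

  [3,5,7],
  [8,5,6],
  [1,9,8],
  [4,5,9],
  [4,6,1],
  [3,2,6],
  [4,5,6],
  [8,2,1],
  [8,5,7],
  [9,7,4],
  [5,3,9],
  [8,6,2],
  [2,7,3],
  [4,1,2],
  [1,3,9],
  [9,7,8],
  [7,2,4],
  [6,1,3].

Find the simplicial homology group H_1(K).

H_1 ≅ Z ⊕ Z/2.

We work with the vertex ordering 1 < 2 < 3 < 4 < 5 < 6 < 7 < 8 < 9. The simplices of K, each written with vertices in increasing order, are:

  0-simplices (9): [1], [2], [3], [4], [5], [6], [7], [8], [9]
  1-simplices (27): (27 of them)
  2-simplices (18): [1,2,4], [1,2,8], [1,3,6], [1,3,9], [1,4,6], [1,8,9], [2,3,6], [2,3,7], [2,4,7], [2,6,8], [3,5,7], [3,5,9], [4,5,6], [4,5,9], [4,7,9], [5,6,8], [5,7,8], [7,8,9]

so the chain groups are C_0 ≅ Z^9, C_1 ≅ Z^27, C_2 ≅ Z^18.

Boundary ∂_1: C_1 → C_0 sends each edge [p,q] (with p < q) to q − p. For instance
  ∂[7,8] = [8] − [7].
The resulting 9×27 matrix has rank 8, and its Smith normal form has invariant factors (1,1,1,1,1,1,1,1).

The boundary map ∂_2: C_2 → C_1 maps a triangle to the signed sum of its edges. For instance
  ∂[5,7,8] = [7,8] − [5,8] + [5,7],
  ∂[3,5,7] = [5,7] − [3,7] + [3,5].
The 27×18 boundary matrix has rank 18 and Smith normal form diag(1,1,1,1,1,1,1,1,1,1,1,1,1,1,1,1,1,2).

Computing H_k = (kernel of ∂_k) / (image of ∂_{k+1}):

  H_1: rank ker ∂_1 − rank ∂_2 = (27 − 8) − 18 = 1, and ∂_2 has invariant factor 2 > 1, so H_1 = Z ⊕ Z/2.

(K is a triangulation of the Klein bottle.)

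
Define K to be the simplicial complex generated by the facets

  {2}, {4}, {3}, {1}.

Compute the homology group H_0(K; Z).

H_0 ≅ Z^4.

K has 4 vertices.
rank ∂_0 = 0, rank ∂_1 = 0 ⇒ b_0 = 4 − 0 − 0 = 4. So H_0 ≅ Z^4.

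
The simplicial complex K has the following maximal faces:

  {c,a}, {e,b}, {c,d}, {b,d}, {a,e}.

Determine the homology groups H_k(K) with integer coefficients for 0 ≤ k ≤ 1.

We work with the vertex ordering a < b < c < d < e. The simplices of K, each written with vertices in increasing order, are:

  0-simplices (5): a, b, c, d, e
  1-simplices (5): ac, ae, bd, be, cd

giving chain groups C_0 ≅ Z^5, C_1 ≅ Z^5.

∂_1: C_1 → C_0 is given by ∂[p,q] = [q] − [p]. For instance
  ∂bd = d − b.
This gives a 5×5 integer matrix of rank 4; reducing to Smith normal form yields diagonal entries (1,1,1,1).

Computing H_k = (kernel of ∂_k) / (image of ∂_{k+1}):

  H_0: rank C_0 − rank ∂_1 = 5 − 4 = 1, and the invariant factors of ∂_1 are all 1, so H_0 ≅ Z.
  H_1: rank ker ∂_1 − rank ∂_2 = (5 − 4) − 0 = 1, and there is no ∂_2, so H_1 ≅ Z.

H_0 ≅ Z,  H_1 ≅ Z.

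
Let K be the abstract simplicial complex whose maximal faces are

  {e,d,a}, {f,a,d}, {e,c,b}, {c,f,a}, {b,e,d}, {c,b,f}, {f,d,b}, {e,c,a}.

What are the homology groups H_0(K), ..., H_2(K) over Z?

H_0 = Z,  H_1 = 0,  H_2 = Z.

Take the total order a < b < c < d < e < f on the vertex set. Then K (dimension 2) consists of the simplices:

  0-simplices (6): a, b, c, d, e, f
  1-simplices (12): ac, ad, ae, af, bc, bd, be, bf, ce, cf, de, df
  2-simplices (8): ace, acf, ade, adf, bce, bcf, bde, bdf

so the chain groups are C_0 ≅ Z^6, C_1 ≅ Z^12, C_2 ≅ Z^8.

Boundary ∂_1: C_1 → C_0 sends each edge [p,q] (with p < q) to q − p.
The 6×12 boundary matrix has rank 5 and Smith normal form diag(1,1,1,1,1).

The boundary map ∂_2: C_2 → C_1 acts by ∂[p,q,r] = [q,r] − [p,r] + [p,q]. For instance
  ∂adf = df − af + ad,
  ∂bcf = cf − bf + bc.
This gives a 12×8 integer matrix of rank 7; reducing to Smith normal form yields diagonal entries (1,1,1,1,1,1,1).

From H_k ≅ ker(∂_k) / im(∂_{k+1}) we obtain:

  H_0: rank C_0 − rank ∂_1 = 6 − 5 = 1, and the invariant factors of ∂_1 are all 1, so H_0 ≅ Z.
  H_1: rank ker ∂_1 − rank ∂_2 = (12 − 5) − 7 = 0, and the invariant factors of ∂_2 are all 1, so H_1 ≅ 0.
  H_2: rank ker ∂_2 − rank ∂_3 = (8 − 7) − 0 = 1, and there is no ∂_3, so H_2 ≅ Z.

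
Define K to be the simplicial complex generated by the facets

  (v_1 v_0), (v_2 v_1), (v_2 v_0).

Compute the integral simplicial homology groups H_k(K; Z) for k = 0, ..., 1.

Take the total order v_0 < v_1 < v_2 on the vertex set. Then K (dimension 1) consists of the simplices:

  0-simplices (3): [v_0], [v_1], [v_2]
  1-simplices (3): [v_0,v_1], [v_0,v_2], [v_1,v_2]

giving chain groups C_0 ≅ Z^3, C_1 ≅ Z^3.

The boundary map ∂_1: C_1 → C_0 sends each edge [p,q] (with p < q) to q − p. For instance
  ∂[v_1,v_2] = [v_2] − [v_1].
This gives a 3×3 integer matrix of rank 2; reducing to Smith normal form yields diagonal entries (1,1).

From H_k ≅ ker(∂_k) / im(∂_{k+1}) we obtain:

  H_0: rank C_0 − rank ∂_1 = 3 − 2 = 1, and the invariant factors of ∂_1 are all 1, so H_0 ≅ Z.
  H_1: rank ker ∂_1 − rank ∂_2 = (3 − 2) − 0 = 1, and there is no ∂_2, so H_1 ≅ Z.

As a check, the Euler characteristic is 3 − 3 = 0, which agrees with 1 − 1 = 0.
(K is a triangulation of the circle S^1.)

H_0 = Z,  H_1 = Z.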